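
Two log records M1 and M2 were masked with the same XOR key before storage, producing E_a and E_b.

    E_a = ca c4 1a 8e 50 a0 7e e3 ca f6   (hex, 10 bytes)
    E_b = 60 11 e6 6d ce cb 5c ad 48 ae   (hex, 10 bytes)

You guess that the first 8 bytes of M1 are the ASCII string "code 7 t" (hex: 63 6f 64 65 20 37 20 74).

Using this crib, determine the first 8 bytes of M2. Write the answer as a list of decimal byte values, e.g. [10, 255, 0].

[201, 186, 152, 134, 190, 92, 2, 58]

First, E_a ⊕ E_b = (M1 ⊕ K) ⊕ (M2 ⊕ K) = M1 ⊕ M2, so the key drops out. Then M2 = (M1 ⊕ M2) ⊕ M1 over the first 8 bytes.
byte 0: (ca ⊕ 60) ⊕ 63 = aa ⊕ 63 = c9
byte 1: (c4 ⊕ 11) ⊕ 6f = d5 ⊕ 6f = ba
byte 2: (1a ⊕ e6) ⊕ 64 = fc ⊕ 64 = 98
byte 3: (8e ⊕ 6d) ⊕ 65 = e3 ⊕ 65 = 86
byte 4: (50 ⊕ ce) ⊕ 20 = 9e ⊕ 20 = be
byte 5: (a0 ⊕ cb) ⊕ 37 = 6b ⊕ 37 = 5c
byte 6: (7e ⊕ 5c) ⊕ 20 = 22 ⊕ 20 = 02
byte 7: (e3 ⊕ ad) ⊕ 74 = 4e ⊕ 74 = 3a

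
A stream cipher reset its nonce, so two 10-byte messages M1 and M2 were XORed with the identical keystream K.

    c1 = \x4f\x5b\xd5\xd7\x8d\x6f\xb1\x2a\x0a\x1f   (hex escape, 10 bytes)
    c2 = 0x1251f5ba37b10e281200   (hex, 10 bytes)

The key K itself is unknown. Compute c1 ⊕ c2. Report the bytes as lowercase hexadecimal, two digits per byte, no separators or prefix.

5d0a206dbadebf02181f

c1 ⊕ c2 = (M1 ⊕ K) ⊕ (M2 ⊕ K) = M1 ⊕ M2 — the shared key cancels under XOR.
 79 XOR  18 =  93
 91 XOR  81 =  10
213 XOR 245 =  32
215 XOR 186 = 109
141 XOR  55 = 186
111 XOR 177 = 222
177 XOR  14 = 191
 42 XOR  40 =   2
 10 XOR  18 =  24
 31 XOR   0 =  31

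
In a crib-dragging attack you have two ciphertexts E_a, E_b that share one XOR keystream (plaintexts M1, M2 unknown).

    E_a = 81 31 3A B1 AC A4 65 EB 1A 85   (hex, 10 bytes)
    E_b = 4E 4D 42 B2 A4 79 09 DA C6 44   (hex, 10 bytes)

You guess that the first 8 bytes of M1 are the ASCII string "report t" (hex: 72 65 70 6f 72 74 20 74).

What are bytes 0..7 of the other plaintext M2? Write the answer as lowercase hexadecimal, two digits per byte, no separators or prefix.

bd19086c7aa94c45

First, E_a ⊕ E_b = (M1 ⊕ K) ⊕ (M2 ⊕ K) = M1 ⊕ M2, so the key drops out. Then M2 = (M1 ⊕ M2) ⊕ M1 over the first 8 bytes.
byte 0: (81 ⊕ 4e) ⊕ 72 = cf ⊕ 72 = bd
byte 1: (31 ⊕ 4d) ⊕ 65 = 7c ⊕ 65 = 19
byte 2: (3a ⊕ 42) ⊕ 70 = 78 ⊕ 70 = 08
byte 3: (b1 ⊕ b2) ⊕ 6f = 03 ⊕ 6f = 6c
byte 4: (ac ⊕ a4) ⊕ 72 = 08 ⊕ 72 = 7a
byte 5: (a4 ⊕ 79) ⊕ 74 = dd ⊕ 74 = a9
byte 6: (65 ⊕ 09) ⊕ 20 = 6c ⊕ 20 = 4c
byte 7: (eb ⊕ da) ⊕ 74 = 31 ⊕ 74 = 45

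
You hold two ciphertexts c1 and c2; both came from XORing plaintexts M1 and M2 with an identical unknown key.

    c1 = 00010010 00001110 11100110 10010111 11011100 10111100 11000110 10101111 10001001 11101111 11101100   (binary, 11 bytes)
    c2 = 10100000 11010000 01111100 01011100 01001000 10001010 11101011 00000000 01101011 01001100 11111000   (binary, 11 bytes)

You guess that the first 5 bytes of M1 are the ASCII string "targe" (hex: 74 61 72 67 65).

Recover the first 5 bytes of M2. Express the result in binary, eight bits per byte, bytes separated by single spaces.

First, c1 ⊕ c2 = (M1 ⊕ K) ⊕ (M2 ⊕ K) = M1 ⊕ M2, so the key drops out. Then M2 = (M1 ⊕ M2) ⊕ M1 over the first 5 bytes.
byte 0: (12 xor a0) xor 74 = b2 xor 74 = c6
byte 1: (0e xor d0) xor 61 = de xor 61 = bf
byte 2: (e6 xor 7c) xor 72 = 9a xor 72 = e8
byte 3: (97 xor 5c) xor 67 = cb xor 67 = ac
byte 4: (dc xor 48) xor 65 = 94 xor 65 = f1

11000110 10111111 11101000 10101100 11110001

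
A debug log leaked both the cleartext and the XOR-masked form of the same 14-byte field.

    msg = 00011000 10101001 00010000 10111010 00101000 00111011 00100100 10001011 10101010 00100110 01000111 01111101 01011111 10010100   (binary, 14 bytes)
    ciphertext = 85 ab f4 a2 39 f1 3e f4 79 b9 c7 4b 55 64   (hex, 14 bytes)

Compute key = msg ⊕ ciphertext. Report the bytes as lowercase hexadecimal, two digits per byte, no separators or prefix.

Since ciphertext = msg ⊕ key, XORing both sides with msg gives key = msg ⊕ ciphertext.
byte 0: 18 ^ 85 = 9d
byte 1: a9 ^ ab = 02
byte 2: 10 ^ f4 = e4
byte 3: ba ^ a2 = 18
byte 4: 28 ^ 39 = 11
byte 5: 3b ^ f1 = ca
byte 6: 24 ^ 3e = 1a
byte 7: 8b ^ f4 = 7f
byte 8: aa ^ 79 = d3
byte 9: 26 ^ b9 = 9f
byte 10: 47 ^ c7 = 80
byte 11: 7d ^ 4b = 36
byte 12: 5f ^ 55 = 0a
byte 13: 94 ^ 64 = f0

9d02e41811ca1a7fd39f80360af0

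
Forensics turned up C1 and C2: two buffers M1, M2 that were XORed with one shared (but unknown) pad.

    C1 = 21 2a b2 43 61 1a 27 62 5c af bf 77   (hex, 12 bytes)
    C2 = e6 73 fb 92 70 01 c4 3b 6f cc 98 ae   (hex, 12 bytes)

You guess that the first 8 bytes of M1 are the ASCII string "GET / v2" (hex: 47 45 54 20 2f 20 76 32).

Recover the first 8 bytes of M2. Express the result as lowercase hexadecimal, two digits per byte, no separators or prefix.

801c1df13e3b956b

First, C1 ⊕ C2 = (M1 ⊕ K) ⊕ (M2 ⊕ K) = M1 ⊕ M2, so the key drops out. Then M2 = (M1 ⊕ M2) ⊕ M1 over the first 8 bytes.
byte 0: (21 XOR e6) XOR 47 = c7 XOR 47 = 80
byte 1: (2a XOR 73) XOR 45 = 59 XOR 45 = 1c
byte 2: (b2 XOR fb) XOR 54 = 49 XOR 54 = 1d
byte 3: (43 XOR 92) XOR 20 = d1 XOR 20 = f1
byte 4: (61 XOR 70) XOR 2f = 11 XOR 2f = 3e
byte 5: (1a XOR 01) XOR 20 = 1b XOR 20 = 3b
byte 6: (27 XOR c4) XOR 76 = e3 XOR 76 = 95
byte 7: (62 XOR 3b) XOR 32 = 59 XOR 32 = 6b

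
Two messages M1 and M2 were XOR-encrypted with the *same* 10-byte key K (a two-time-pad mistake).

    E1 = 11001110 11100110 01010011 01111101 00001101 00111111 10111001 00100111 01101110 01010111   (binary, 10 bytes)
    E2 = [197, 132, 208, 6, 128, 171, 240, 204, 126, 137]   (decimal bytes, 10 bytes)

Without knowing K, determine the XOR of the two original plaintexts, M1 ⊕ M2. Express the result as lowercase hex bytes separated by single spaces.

0b 62 83 7b 8d 94 49 eb 10 de

E1 ⊕ E2 = (M1 ⊕ K) ⊕ (M2 ⊕ K) = M1 ⊕ M2 — the shared key cancels under XOR.
byte 0: 11001110 XOR 11000101 = 00001011
byte 1: 11100110 XOR 10000100 = 01100010
byte 2: 01010011 XOR 11010000 = 10000011
byte 3: 01111101 XOR 00000110 = 01111011
byte 4: 00001101 XOR 10000000 = 10001101
byte 5: 00111111 XOR 10101011 = 10010100
byte 6: 10111001 XOR 11110000 = 01001001
byte 7: 00100111 XOR 11001100 = 11101011
byte 8: 01101110 XOR 01111110 = 00010000
byte 9: 01010111 XOR 10001001 = 11011110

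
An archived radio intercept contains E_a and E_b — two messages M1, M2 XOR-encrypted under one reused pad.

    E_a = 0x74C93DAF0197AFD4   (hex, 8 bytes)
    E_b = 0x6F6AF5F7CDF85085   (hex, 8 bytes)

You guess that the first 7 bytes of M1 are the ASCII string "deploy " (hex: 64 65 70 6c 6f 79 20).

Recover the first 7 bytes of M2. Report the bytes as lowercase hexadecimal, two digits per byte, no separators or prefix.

First, E_a ⊕ E_b = (M1 ⊕ K) ⊕ (M2 ⊕ K) = M1 ⊕ M2, so the key drops out. Then M2 = (M1 ⊕ M2) ⊕ M1 over the first 7 bytes.
byte 0: (74 ^ 6f) ^ 64 = 1b ^ 64 = 7f
byte 1: (c9 ^ 6a) ^ 65 = a3 ^ 65 = c6
byte 2: (3d ^ f5) ^ 70 = c8 ^ 70 = b8
byte 3: (af ^ f7) ^ 6c = 58 ^ 6c = 34
byte 4: (01 ^ cd) ^ 6f = cc ^ 6f = a3
byte 5: (97 ^ f8) ^ 79 = 6f ^ 79 = 16
byte 6: (af ^ 50) ^ 20 = ff ^ 20 = df

7fc6b834a316df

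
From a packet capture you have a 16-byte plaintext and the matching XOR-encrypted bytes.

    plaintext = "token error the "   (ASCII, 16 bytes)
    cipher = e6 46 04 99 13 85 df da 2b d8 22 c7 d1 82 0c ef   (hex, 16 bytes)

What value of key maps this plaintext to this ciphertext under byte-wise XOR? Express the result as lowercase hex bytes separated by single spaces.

Since cipher = plaintext ⊕ key, XORing both sides with plaintext gives key = plaintext ⊕ cipher.
byte 0: 74 xor e6 = 92
byte 1: 6f xor 46 = 29
byte 2: 6b xor 04 = 6f
byte 3: 65 xor 99 = fc
byte 4: 6e xor 13 = 7d
byte 5: 20 xor 85 = a5
byte 6: 65 xor df = ba
byte 7: 72 xor da = a8
byte 8: 72 xor 2b = 59
byte 9: 6f xor d8 = b7
byte 10: 72 xor 22 = 50
byte 11: 20 xor c7 = e7
byte 12: 74 xor d1 = a5
byte 13: 68 xor 82 = ea
byte 14: 65 xor 0c = 69
byte 15: 20 xor ef = cf

92 29 6f fc 7d a5 ba a8 59 b7 50 e7 a5 ea 69 cf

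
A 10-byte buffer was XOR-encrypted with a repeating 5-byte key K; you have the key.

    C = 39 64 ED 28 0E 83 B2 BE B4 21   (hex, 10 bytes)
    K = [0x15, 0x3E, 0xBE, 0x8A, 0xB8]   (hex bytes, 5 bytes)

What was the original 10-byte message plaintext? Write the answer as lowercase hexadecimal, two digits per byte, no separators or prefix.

2c5a53a2b6968c003e99

The 5-byte key repeats, so the effective keystream is 15 3e be 8a b8 15 3e be 8a b8.
byte 0: 39 ⊕ 15 = 2c
byte 1: 64 ⊕ 3e = 5a
byte 2: ed ⊕ be = 53
byte 3: 28 ⊕ 8a = a2
byte 4: 0e ⊕ b8 = b6
byte 5: 83 ⊕ 15 = 96
byte 6: b2 ⊕ 3e = 8c
byte 7: be ⊕ be = 00
byte 8: b4 ⊕ 8a = 3e
byte 9: 21 ⊕ b8 = 99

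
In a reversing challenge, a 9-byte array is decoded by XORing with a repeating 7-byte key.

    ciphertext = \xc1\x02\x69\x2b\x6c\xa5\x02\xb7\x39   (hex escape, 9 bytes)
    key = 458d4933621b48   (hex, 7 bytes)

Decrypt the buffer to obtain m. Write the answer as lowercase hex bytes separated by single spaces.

84 8f 20 18 0e be 4a f2 b4

The 7-byte key repeats, so the effective keystream is 45 8d 49 33 62 1b 48 45 8d.
byte 0: c1 ⊕ 45 = 84
byte 1: 02 ⊕ 8d = 8f
byte 2: 69 ⊕ 49 = 20
byte 3: 2b ⊕ 33 = 18
byte 4: 6c ⊕ 62 = 0e
byte 5: a5 ⊕ 1b = be
byte 6: 02 ⊕ 48 = 4a
byte 7: b7 ⊕ 45 = f2
byte 8: 39 ⊕ 8d = b4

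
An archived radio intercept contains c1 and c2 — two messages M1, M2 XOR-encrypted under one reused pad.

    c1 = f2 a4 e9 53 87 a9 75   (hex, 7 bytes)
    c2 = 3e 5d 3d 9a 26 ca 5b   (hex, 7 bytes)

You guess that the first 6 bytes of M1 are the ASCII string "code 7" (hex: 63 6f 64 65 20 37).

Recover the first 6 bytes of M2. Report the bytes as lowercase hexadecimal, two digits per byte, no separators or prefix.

First, c1 ⊕ c2 = (M1 ⊕ K) ⊕ (M2 ⊕ K) = M1 ⊕ M2, so the key drops out. Then M2 = (M1 ⊕ M2) ⊕ M1 over the first 6 bytes.
byte 0: (f2 ^ 3e) ^ 63 = cc ^ 63 = af
byte 1: (a4 ^ 5d) ^ 6f = f9 ^ 6f = 96
byte 2: (e9 ^ 3d) ^ 64 = d4 ^ 64 = b0
byte 3: (53 ^ 9a) ^ 65 = c9 ^ 65 = ac
byte 4: (87 ^ 26) ^ 20 = a1 ^ 20 = 81
byte 5: (a9 ^ ca) ^ 37 = 63 ^ 37 = 54

af96b0ac8154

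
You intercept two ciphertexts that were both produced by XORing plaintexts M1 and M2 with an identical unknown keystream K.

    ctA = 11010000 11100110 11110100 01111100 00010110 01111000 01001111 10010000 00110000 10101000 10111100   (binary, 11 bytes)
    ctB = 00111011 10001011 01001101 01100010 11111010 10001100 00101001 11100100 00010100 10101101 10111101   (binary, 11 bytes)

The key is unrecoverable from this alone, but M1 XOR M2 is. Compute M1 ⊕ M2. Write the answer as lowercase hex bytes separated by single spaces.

eb 6d b9 1e ec f4 66 74 24 05 01

ctA ⊕ ctB = (M1 ⊕ K) ⊕ (M2 ⊕ K) = M1 ⊕ M2 — the shared key cancels under XOR.
d0 xor 3b = eb
e6 xor 8b = 6d
f4 xor 4d = b9
7c xor 62 = 1e
16 xor fa = ec
78 xor 8c = f4
4f xor 29 = 66
90 xor e4 = 74
30 xor 14 = 24
a8 xor ad = 05
bc xor bd = 01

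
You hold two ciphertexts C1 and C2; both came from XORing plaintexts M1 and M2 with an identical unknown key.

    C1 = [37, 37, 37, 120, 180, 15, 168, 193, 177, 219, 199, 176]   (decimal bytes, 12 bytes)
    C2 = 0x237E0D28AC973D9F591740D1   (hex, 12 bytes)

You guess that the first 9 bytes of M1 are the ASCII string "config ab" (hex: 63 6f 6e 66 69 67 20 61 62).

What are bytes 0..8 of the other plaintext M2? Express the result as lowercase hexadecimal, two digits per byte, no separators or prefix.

6534463671ffb53f8a

First, C1 ⊕ C2 = (M1 ⊕ K) ⊕ (M2 ⊕ K) = M1 ⊕ M2, so the key drops out. Then M2 = (M1 ⊕ M2) ⊕ M1 over the first 9 bytes.
byte 0: (25 ⊕ 23) ⊕ 63 = 06 ⊕ 63 = 65
byte 1: (25 ⊕ 7e) ⊕ 6f = 5b ⊕ 6f = 34
byte 2: (25 ⊕ 0d) ⊕ 6e = 28 ⊕ 6e = 46
byte 3: (78 ⊕ 28) ⊕ 66 = 50 ⊕ 66 = 36
byte 4: (b4 ⊕ ac) ⊕ 69 = 18 ⊕ 69 = 71
byte 5: (0f ⊕ 97) ⊕ 67 = 98 ⊕ 67 = ff
byte 6: (a8 ⊕ 3d) ⊕ 20 = 95 ⊕ 20 = b5
byte 7: (c1 ⊕ 9f) ⊕ 61 = 5e ⊕ 61 = 3f
byte 8: (b1 ⊕ 59) ⊕ 62 = e8 ⊕ 62 = 8a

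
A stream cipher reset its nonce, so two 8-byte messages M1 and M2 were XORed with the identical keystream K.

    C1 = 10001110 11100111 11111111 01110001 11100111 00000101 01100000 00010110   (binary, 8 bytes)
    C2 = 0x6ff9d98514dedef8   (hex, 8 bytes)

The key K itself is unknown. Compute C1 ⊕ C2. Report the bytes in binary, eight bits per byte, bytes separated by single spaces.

C1 ⊕ C2 = (M1 ⊕ K) ⊕ (M2 ⊕ K) = M1 ⊕ M2 — the shared key cancels under XOR.
10001110 ⊕ 01101111 = 11100001
11100111 ⊕ 11111001 = 00011110
11111111 ⊕ 11011001 = 00100110
01110001 ⊕ 10000101 = 11110100
11100111 ⊕ 00010100 = 11110011
00000101 ⊕ 11011110 = 11011011
01100000 ⊕ 11011110 = 10111110
00010110 ⊕ 11111000 = 11101110

11100001 00011110 00100110 11110100 11110011 11011011 10111110 11101110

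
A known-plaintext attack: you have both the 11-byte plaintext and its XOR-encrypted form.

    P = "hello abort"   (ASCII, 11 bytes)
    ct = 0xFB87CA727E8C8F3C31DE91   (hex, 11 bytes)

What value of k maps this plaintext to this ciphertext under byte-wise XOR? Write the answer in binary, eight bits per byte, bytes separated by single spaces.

10010011 11100010 10100110 00011110 00010001 10101100 11101110 01011110 01011110 10101100 11100101

Since ct = P ⊕ k, XORing both sides with P gives k = P ⊕ ct.
byte 0: 104 XOR 251 = 147
byte 1: 101 XOR 135 = 226
byte 2: 108 XOR 202 = 166
byte 3: 108 XOR 114 =  30
byte 4: 111 XOR 126 =  17
byte 5:  32 XOR 140 = 172
byte 6:  97 XOR 143 = 238
byte 7:  98 XOR  60 =  94
byte 8: 111 XOR  49 =  94
byte 9: 114 XOR 222 = 172
byte 10: 116 XOR 145 = 229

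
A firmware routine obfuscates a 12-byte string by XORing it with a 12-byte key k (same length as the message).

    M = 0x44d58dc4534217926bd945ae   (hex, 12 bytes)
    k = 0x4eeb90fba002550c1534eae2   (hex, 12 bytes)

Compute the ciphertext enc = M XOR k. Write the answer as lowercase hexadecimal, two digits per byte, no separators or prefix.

XOR is its own inverse, so applying the key byte-wise gives the result directly.
byte 0:  68 ^  78 =  10
byte 1: 213 ^ 235 =  62
byte 2: 141 ^ 144 =  29
byte 3: 196 ^ 251 =  63
byte 4:  83 ^ 160 = 243
byte 5:  66 ^   2 =  64
byte 6:  23 ^  85 =  66
byte 7: 146 ^  12 = 158
byte 8: 107 ^  21 = 126
byte 9: 217 ^  52 = 237
byte 10:  69 ^ 234 = 175
byte 11: 174 ^ 226 =  76

0a3e1d3ff340429e7eedaf4c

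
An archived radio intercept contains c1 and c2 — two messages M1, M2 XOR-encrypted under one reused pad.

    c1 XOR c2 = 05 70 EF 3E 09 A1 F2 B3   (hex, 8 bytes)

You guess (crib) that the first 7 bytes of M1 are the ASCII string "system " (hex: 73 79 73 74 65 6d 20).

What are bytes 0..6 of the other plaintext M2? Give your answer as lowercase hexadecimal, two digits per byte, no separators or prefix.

Since c1 ⊕ c2 = M1 ⊕ M2, XORing with the guessed M1 bytes yields the corresponding M2 bytes: M2 = (c1 ⊕ c2) ⊕ M1.
  5 ⊕ 115 = 118
112 ⊕ 121 =   9
239 ⊕ 115 = 156
 62 ⊕ 116 =  74
  9 ⊕ 101 = 108
161 ⊕ 109 = 204
242 ⊕  32 = 210

76099c4a6cccd2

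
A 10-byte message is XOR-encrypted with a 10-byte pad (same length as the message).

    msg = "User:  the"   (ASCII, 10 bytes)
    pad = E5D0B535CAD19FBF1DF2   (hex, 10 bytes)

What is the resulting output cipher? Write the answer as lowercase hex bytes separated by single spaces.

b0 a3 d0 47 f0 f1 bf cb 75 97

01010101 ⊕ 11100101 = 10110000
01110011 ⊕ 11010000 = 10100011
01100101 ⊕ 10110101 = 11010000
01110010 ⊕ 00110101 = 01000111
00111010 ⊕ 11001010 = 11110000
00100000 ⊕ 11010001 = 11110001
00100000 ⊕ 10011111 = 10111111
01110100 ⊕ 10111111 = 11001011
01101000 ⊕ 00011101 = 01110101
01100101 ⊕ 11110010 = 10010111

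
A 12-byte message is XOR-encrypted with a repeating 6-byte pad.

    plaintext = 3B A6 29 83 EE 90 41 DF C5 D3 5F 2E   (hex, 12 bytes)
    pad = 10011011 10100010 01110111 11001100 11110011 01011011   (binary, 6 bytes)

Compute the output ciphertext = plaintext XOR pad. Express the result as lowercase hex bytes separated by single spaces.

a0 04 5e 4f 1d cb da 7d b2 1f ac 75

The 6-byte key repeats, so the effective keystream is 9b a2 77 cc f3 5b 9b a2 77 cc f3 5b.
byte 0: 3b XOR 9b = a0
byte 1: a6 XOR a2 = 04
byte 2: 29 XOR 77 = 5e
byte 3: 83 XOR cc = 4f
byte 4: ee XOR f3 = 1d
byte 5: 90 XOR 5b = cb
byte 6: 41 XOR 9b = da
byte 7: df XOR a2 = 7d
byte 8: c5 XOR 77 = b2
byte 9: d3 XOR cc = 1f
byte 10: 5f XOR f3 = ac
byte 11: 2e XOR 5b = 75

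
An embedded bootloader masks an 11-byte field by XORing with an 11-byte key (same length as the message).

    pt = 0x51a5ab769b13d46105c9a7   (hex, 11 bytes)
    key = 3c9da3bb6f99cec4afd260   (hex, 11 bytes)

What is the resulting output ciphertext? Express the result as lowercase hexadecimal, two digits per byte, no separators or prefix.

6d3808cdf48a1aa5aa1bc7

byte 0:  81 ^  60 = 109
byte 1: 165 ^ 157 =  56
byte 2: 171 ^ 163 =   8
byte 3: 118 ^ 187 = 205
byte 4: 155 ^ 111 = 244
byte 5:  19 ^ 153 = 138
byte 6: 212 ^ 206 =  26
byte 7:  97 ^ 196 = 165
byte 8:   5 ^ 175 = 170
byte 9: 201 ^ 210 =  27
byte 10: 167 ^  96 = 199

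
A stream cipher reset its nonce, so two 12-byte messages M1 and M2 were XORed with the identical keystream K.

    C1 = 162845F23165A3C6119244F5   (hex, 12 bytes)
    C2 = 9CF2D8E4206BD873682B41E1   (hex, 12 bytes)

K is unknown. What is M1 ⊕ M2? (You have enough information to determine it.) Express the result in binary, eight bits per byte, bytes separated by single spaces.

C1 ⊕ C2 = (M1 ⊕ K) ⊕ (M2 ⊕ K) = M1 ⊕ M2 — the shared key cancels under XOR.
 22 xor 156 = 138
 40 xor 242 = 218
 69 xor 216 = 157
242 xor 228 =  22
 49 xor  32 =  17
101 xor 107 =  14
163 xor 216 = 123
198 xor 115 = 181
 17 xor 104 = 121
146 xor  43 = 185
 68 xor  65 =   5
245 xor 225 =  20

10001010 11011010 10011101 00010110 00010001 00001110 01111011 10110101 01111001 10111001 00000101 00010100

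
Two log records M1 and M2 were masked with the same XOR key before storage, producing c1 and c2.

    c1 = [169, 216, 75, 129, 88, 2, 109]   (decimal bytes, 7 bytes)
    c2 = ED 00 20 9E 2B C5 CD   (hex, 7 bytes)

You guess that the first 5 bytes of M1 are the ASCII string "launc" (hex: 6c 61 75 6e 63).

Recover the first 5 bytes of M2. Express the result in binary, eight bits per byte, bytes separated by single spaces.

00101000 10111001 00011110 01110001 00010000

First, c1 ⊕ c2 = (M1 ⊕ K) ⊕ (M2 ⊕ K) = M1 ⊕ M2, so the key drops out. Then M2 = (M1 ⊕ M2) ⊕ M1 over the first 5 bytes.
byte 0: (a9 ^ ed) ^ 6c = 44 ^ 6c = 28
byte 1: (d8 ^ 00) ^ 61 = d8 ^ 61 = b9
byte 2: (4b ^ 20) ^ 75 = 6b ^ 75 = 1e
byte 3: (81 ^ 9e) ^ 6e = 1f ^ 6e = 71
byte 4: (58 ^ 2b) ^ 63 = 73 ^ 63 = 10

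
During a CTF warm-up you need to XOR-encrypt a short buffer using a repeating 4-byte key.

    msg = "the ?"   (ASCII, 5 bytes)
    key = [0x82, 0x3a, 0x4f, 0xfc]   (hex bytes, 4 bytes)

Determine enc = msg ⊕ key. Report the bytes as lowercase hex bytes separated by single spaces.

The 4-byte key repeats, so the effective keystream is 82 3a 4f fc 82.
byte 0: 74 XOR 82 = f6
byte 1: 68 XOR 3a = 52
byte 2: 65 XOR 4f = 2a
byte 3: 20 XOR fc = dc
byte 4: 3f XOR 82 = bd

f6 52 2a dc bd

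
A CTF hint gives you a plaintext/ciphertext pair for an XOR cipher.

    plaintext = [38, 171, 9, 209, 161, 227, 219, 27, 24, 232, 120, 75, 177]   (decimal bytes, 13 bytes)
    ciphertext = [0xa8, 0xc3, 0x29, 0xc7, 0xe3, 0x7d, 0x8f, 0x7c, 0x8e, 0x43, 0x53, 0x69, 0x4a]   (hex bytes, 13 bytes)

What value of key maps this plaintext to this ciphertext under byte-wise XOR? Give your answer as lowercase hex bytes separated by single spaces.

8e 68 20 16 42 9e 54 67 96 ab 2b 22 fb

Since ciphertext = plaintext ⊕ key, XORing both sides with plaintext gives key = plaintext ⊕ ciphertext.
00100110 XOR 10101000 = 10001110
10101011 XOR 11000011 = 01101000
00001001 XOR 00101001 = 00100000
11010001 XOR 11000111 = 00010110
10100001 XOR 11100011 = 01000010
11100011 XOR 01111101 = 10011110
11011011 XOR 10001111 = 01010100
00011011 XOR 01111100 = 01100111
00011000 XOR 10001110 = 10010110
11101000 XOR 01000011 = 10101011
01111000 XOR 01010011 = 00101011
01001011 XOR 01101001 = 00100010
10110001 XOR 01001010 = 11111011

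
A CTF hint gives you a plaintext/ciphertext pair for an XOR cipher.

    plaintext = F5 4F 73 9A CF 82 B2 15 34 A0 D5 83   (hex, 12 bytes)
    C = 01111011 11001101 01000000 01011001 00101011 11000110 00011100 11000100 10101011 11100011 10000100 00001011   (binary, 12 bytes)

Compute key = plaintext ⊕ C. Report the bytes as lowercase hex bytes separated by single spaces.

Since C = plaintext ⊕ key, XORing both sides with plaintext gives key = plaintext ⊕ C.
245 ⊕ 123 = 142
 79 ⊕ 205 = 130
115 ⊕  64 =  51
154 ⊕  89 = 195
207 ⊕  43 = 228
130 ⊕ 198 =  68
178 ⊕  28 = 174
 21 ⊕ 196 = 209
 52 ⊕ 171 = 159
160 ⊕ 227 =  67
213 ⊕ 132 =  81
131 ⊕  11 = 136

8e 82 33 c3 e4 44 ae d1 9f 43 51 88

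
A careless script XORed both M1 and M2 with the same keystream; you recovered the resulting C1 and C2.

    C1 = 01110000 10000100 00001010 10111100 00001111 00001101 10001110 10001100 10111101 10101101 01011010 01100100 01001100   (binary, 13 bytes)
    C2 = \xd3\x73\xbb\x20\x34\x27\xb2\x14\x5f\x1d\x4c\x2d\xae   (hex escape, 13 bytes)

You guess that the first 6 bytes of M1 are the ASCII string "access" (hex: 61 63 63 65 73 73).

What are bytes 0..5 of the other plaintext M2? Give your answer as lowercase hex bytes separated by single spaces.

c2 94 d2 f9 48 59

First, C1 ⊕ C2 = (M1 ⊕ K) ⊕ (M2 ⊕ K) = M1 ⊕ M2, so the key drops out. Then M2 = (M1 ⊕ M2) ⊕ M1 over the first 6 bytes.
byte 0: (70 XOR d3) XOR 61 = a3 XOR 61 = c2
byte 1: (84 XOR 73) XOR 63 = f7 XOR 63 = 94
byte 2: (0a XOR bb) XOR 63 = b1 XOR 63 = d2
byte 3: (bc XOR 20) XOR 65 = 9c XOR 65 = f9
byte 4: (0f XOR 34) XOR 73 = 3b XOR 73 = 48
byte 5: (0d XOR 27) XOR 73 = 2a XOR 73 = 59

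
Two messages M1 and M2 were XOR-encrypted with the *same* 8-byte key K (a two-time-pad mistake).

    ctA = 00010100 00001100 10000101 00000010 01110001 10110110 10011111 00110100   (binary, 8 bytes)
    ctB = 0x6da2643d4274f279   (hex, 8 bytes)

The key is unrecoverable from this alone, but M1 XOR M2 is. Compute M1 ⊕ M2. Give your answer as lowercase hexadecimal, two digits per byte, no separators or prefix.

79aee13f33c26d4d

ctA ⊕ ctB = (M1 ⊕ K) ⊕ (M2 ⊕ K) = M1 ⊕ M2 — the shared key cancels under XOR.
 20 ⊕ 109 = 121
 12 ⊕ 162 = 174
133 ⊕ 100 = 225
  2 ⊕  61 =  63
113 ⊕  66 =  51
182 ⊕ 116 = 194
159 ⊕ 242 = 109
 52 ⊕ 121 =  77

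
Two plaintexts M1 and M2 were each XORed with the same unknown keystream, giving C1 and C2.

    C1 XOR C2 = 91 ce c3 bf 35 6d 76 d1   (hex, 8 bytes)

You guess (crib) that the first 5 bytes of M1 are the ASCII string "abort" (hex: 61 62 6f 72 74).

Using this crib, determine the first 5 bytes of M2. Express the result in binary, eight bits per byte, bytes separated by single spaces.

Since C1 ⊕ C2 = M1 ⊕ M2, XORing with the guessed M1 bytes yields the corresponding M2 bytes: M2 = (C1 ⊕ C2) ⊕ M1.
byte 0: 145 XOR  97 = 240
byte 1: 206 XOR  98 = 172
byte 2: 195 XOR 111 = 172
byte 3: 191 XOR 114 = 205
byte 4:  53 XOR 116 =  65

11110000 10101100 10101100 11001101 01000001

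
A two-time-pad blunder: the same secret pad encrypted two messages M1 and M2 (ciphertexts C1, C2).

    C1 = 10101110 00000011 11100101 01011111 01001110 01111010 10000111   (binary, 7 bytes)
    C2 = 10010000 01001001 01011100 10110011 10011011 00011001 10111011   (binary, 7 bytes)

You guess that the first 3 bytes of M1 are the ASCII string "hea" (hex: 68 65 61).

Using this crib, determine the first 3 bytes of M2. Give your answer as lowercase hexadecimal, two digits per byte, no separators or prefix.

First, C1 ⊕ C2 = (M1 ⊕ K) ⊕ (M2 ⊕ K) = M1 ⊕ M2, so the key drops out. Then M2 = (M1 ⊕ M2) ⊕ M1 over the first 3 bytes.
byte 0: (ae xor 90) xor 68 = 3e xor 68 = 56
byte 1: (03 xor 49) xor 65 = 4a xor 65 = 2f
byte 2: (e5 xor 5c) xor 61 = b9 xor 61 = d8

562fd8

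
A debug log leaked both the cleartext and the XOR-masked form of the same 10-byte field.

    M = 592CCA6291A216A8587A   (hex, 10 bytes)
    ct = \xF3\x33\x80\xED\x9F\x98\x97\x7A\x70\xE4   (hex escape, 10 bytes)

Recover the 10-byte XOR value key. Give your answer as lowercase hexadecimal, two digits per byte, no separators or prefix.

aa1f4a8f0e3a81d2289e

Since ct = M ⊕ key, XORing both sides with M gives key = M ⊕ ct.
59 xor f3 = aa
2c xor 33 = 1f
ca xor 80 = 4a
62 xor ed = 8f
91 xor 9f = 0e
a2 xor 98 = 3a
16 xor 97 = 81
a8 xor 7a = d2
58 xor 70 = 28
7a xor e4 = 9e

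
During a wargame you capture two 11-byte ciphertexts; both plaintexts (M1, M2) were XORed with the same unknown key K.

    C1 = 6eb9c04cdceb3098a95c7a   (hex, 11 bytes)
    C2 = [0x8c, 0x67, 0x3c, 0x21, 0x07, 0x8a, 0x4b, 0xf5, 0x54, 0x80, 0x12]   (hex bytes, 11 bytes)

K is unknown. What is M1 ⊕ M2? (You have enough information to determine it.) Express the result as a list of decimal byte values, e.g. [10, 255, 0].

[226, 222, 252, 109, 219, 97, 123, 109, 253, 220, 104]

C1 ⊕ C2 = (M1 ⊕ K) ⊕ (M2 ⊕ K) = M1 ⊕ M2 — the shared key cancels under XOR.
byte 0: 6e ^ 8c = e2
byte 1: b9 ^ 67 = de
byte 2: c0 ^ 3c = fc
byte 3: 4c ^ 21 = 6d
byte 4: dc ^ 07 = db
byte 5: eb ^ 8a = 61
byte 6: 30 ^ 4b = 7b
byte 7: 98 ^ f5 = 6d
byte 8: a9 ^ 54 = fd
byte 9: 5c ^ 80 = dc
byte 10: 7a ^ 12 = 68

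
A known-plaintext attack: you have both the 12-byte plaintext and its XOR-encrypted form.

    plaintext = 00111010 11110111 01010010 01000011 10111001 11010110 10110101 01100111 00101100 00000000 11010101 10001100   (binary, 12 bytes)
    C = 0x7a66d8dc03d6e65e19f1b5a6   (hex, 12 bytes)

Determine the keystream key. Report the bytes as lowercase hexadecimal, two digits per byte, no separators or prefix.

40918a9fba00533935f1602a

Since C = plaintext ⊕ key, XORing both sides with plaintext gives key = plaintext ⊕ C.
3a xor 7a = 40
f7 xor 66 = 91
52 xor d8 = 8a
43 xor dc = 9f
b9 xor 03 = ba
d6 xor d6 = 00
b5 xor e6 = 53
67 xor 5e = 39
2c xor 19 = 35
00 xor f1 = f1
d5 xor b5 = 60
8c xor a6 = 2a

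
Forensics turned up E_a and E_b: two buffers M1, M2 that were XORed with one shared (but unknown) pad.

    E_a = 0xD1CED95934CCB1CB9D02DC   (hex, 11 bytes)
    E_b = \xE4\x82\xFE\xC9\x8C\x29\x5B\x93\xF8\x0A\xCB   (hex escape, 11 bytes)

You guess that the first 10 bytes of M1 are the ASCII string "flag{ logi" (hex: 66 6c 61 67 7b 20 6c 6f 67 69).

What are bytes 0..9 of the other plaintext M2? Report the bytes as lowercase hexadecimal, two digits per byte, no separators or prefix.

532046f7c3c586370261

First, E_a ⊕ E_b = (M1 ⊕ K) ⊕ (M2 ⊕ K) = M1 ⊕ M2, so the key drops out. Then M2 = (M1 ⊕ M2) ⊕ M1 over the first 10 bytes.
byte 0: (d1 xor e4) xor 66 = 35 xor 66 = 53
byte 1: (ce xor 82) xor 6c = 4c xor 6c = 20
byte 2: (d9 xor fe) xor 61 = 27 xor 61 = 46
byte 3: (59 xor c9) xor 67 = 90 xor 67 = f7
byte 4: (34 xor 8c) xor 7b = b8 xor 7b = c3
byte 5: (cc xor 29) xor 20 = e5 xor 20 = c5
byte 6: (b1 xor 5b) xor 6c = ea xor 6c = 86
byte 7: (cb xor 93) xor 6f = 58 xor 6f = 37
byte 8: (9d xor f8) xor 67 = 65 xor 67 = 02
byte 9: (02 xor 0a) xor 69 = 08 xor 69 = 61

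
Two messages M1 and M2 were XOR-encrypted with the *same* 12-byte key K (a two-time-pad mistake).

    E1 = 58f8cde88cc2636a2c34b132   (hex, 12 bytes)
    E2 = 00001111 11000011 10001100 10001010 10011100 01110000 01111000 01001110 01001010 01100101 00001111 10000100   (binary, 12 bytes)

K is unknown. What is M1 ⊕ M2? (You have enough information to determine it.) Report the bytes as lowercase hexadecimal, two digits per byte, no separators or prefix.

573b416210b21b246651beb6

E1 ⊕ E2 = (M1 ⊕ K) ⊕ (M2 ⊕ K) = M1 ⊕ M2 — the shared key cancels under XOR.
58 XOR 0f = 57
f8 XOR c3 = 3b
cd XOR 8c = 41
e8 XOR 8a = 62
8c XOR 9c = 10
c2 XOR 70 = b2
63 XOR 78 = 1b
6a XOR 4e = 24
2c XOR 4a = 66
34 XOR 65 = 51
b1 XOR 0f = be
32 XOR 84 = b6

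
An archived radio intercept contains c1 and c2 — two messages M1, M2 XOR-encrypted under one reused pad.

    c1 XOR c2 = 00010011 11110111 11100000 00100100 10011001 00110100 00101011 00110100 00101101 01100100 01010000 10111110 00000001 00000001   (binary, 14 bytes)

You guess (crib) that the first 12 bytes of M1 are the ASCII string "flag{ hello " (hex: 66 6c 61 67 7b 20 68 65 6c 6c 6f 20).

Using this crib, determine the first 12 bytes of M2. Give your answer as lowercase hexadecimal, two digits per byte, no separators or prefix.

Since c1 ⊕ c2 = M1 ⊕ M2, XORing with the guessed M1 bytes yields the corresponding M2 bytes: M2 = (c1 ⊕ c2) ⊕ M1.
13 XOR 66 = 75
f7 XOR 6c = 9b
e0 XOR 61 = 81
24 XOR 67 = 43
99 XOR 7b = e2
34 XOR 20 = 14
2b XOR 68 = 43
34 XOR 65 = 51
2d XOR 6c = 41
64 XOR 6c = 08
50 XOR 6f = 3f
be XOR 20 = 9e

759b8143e214435141083f9e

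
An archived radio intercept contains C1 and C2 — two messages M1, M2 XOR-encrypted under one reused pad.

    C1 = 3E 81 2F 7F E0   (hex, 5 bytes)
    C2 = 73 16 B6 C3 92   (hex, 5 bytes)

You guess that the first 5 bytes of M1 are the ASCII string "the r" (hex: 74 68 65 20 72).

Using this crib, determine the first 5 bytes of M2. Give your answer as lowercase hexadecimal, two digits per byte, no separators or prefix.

39fffc9c00

First, C1 ⊕ C2 = (M1 ⊕ K) ⊕ (M2 ⊕ K) = M1 ⊕ M2, so the key drops out. Then M2 = (M1 ⊕ M2) ⊕ M1 over the first 5 bytes.
byte 0: (3e XOR 73) XOR 74 = 4d XOR 74 = 39
byte 1: (81 XOR 16) XOR 68 = 97 XOR 68 = ff
byte 2: (2f XOR b6) XOR 65 = 99 XOR 65 = fc
byte 3: (7f XOR c3) XOR 20 = bc XOR 20 = 9c
byte 4: (e0 XOR 92) XOR 72 = 72 XOR 72 = 00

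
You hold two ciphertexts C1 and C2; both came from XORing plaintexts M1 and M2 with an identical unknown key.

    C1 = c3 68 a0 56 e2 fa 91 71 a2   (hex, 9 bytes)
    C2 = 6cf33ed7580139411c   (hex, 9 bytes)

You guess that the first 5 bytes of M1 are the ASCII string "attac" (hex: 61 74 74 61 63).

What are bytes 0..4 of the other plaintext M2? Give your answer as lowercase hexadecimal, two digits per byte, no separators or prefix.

ceefeae0d9

First, C1 ⊕ C2 = (M1 ⊕ K) ⊕ (M2 ⊕ K) = M1 ⊕ M2, so the key drops out. Then M2 = (M1 ⊕ M2) ⊕ M1 over the first 5 bytes.
byte 0: (c3 ⊕ 6c) ⊕ 61 = af ⊕ 61 = ce
byte 1: (68 ⊕ f3) ⊕ 74 = 9b ⊕ 74 = ef
byte 2: (a0 ⊕ 3e) ⊕ 74 = 9e ⊕ 74 = ea
byte 3: (56 ⊕ d7) ⊕ 61 = 81 ⊕ 61 = e0
byte 4: (e2 ⊕ 58) ⊕ 63 = ba ⊕ 63 = d9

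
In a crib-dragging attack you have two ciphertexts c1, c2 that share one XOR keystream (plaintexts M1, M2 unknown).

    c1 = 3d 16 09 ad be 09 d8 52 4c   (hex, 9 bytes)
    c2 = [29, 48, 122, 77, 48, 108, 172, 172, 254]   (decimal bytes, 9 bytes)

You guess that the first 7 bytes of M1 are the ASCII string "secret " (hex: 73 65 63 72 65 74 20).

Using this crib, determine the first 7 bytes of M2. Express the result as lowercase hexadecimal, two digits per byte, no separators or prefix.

53431092eb1154

First, c1 ⊕ c2 = (M1 ⊕ K) ⊕ (M2 ⊕ K) = M1 ⊕ M2, so the key drops out. Then M2 = (M1 ⊕ M2) ⊕ M1 over the first 7 bytes.
byte 0: (3d XOR 1d) XOR 73 = 20 XOR 73 = 53
byte 1: (16 XOR 30) XOR 65 = 26 XOR 65 = 43
byte 2: (09 XOR 7a) XOR 63 = 73 XOR 63 = 10
byte 3: (ad XOR 4d) XOR 72 = e0 XOR 72 = 92
byte 4: (be XOR 30) XOR 65 = 8e XOR 65 = eb
byte 5: (09 XOR 6c) XOR 74 = 65 XOR 74 = 11
byte 6: (d8 XOR ac) XOR 20 = 74 XOR 20 = 54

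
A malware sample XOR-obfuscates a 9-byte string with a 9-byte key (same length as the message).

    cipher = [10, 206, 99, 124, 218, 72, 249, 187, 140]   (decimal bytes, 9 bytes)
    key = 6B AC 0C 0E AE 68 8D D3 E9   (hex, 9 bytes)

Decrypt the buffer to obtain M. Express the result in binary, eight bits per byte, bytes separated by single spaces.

 10 xor 107 =  97
206 xor 172 =  98
 99 xor  12 = 111
124 xor  14 = 114
218 xor 174 = 116
 72 xor 104 =  32
249 xor 141 = 116
187 xor 211 = 104
140 xor 233 = 101

01100001 01100010 01101111 01110010 01110100 00100000 01110100 01101000 01100101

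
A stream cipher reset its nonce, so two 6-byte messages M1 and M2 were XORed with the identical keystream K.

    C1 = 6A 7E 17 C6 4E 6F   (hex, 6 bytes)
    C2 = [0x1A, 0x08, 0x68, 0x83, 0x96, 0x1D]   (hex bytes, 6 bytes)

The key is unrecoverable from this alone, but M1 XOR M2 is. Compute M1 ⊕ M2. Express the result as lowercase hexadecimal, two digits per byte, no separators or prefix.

70767f45d872

C1 ⊕ C2 = (M1 ⊕ K) ⊕ (M2 ⊕ K) = M1 ⊕ M2 — the shared key cancels under XOR.
6a ⊕ 1a = 70
7e ⊕ 08 = 76
17 ⊕ 68 = 7f
c6 ⊕ 83 = 45
4e ⊕ 96 = d8
6f ⊕ 1d = 72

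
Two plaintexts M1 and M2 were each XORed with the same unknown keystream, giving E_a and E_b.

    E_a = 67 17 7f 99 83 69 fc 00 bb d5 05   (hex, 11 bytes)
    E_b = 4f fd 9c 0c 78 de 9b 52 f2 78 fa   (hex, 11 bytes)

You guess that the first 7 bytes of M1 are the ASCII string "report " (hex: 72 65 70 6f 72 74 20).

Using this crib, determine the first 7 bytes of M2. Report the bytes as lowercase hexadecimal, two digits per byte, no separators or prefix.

First, E_a ⊕ E_b = (M1 ⊕ K) ⊕ (M2 ⊕ K) = M1 ⊕ M2, so the key drops out. Then M2 = (M1 ⊕ M2) ⊕ M1 over the first 7 bytes.
byte 0: (67 xor 4f) xor 72 = 28 xor 72 = 5a
byte 1: (17 xor fd) xor 65 = ea xor 65 = 8f
byte 2: (7f xor 9c) xor 70 = e3 xor 70 = 93
byte 3: (99 xor 0c) xor 6f = 95 xor 6f = fa
byte 4: (83 xor 78) xor 72 = fb xor 72 = 89
byte 5: (69 xor de) xor 74 = b7 xor 74 = c3
byte 6: (fc xor 9b) xor 20 = 67 xor 20 = 47

5a8f93fa89c347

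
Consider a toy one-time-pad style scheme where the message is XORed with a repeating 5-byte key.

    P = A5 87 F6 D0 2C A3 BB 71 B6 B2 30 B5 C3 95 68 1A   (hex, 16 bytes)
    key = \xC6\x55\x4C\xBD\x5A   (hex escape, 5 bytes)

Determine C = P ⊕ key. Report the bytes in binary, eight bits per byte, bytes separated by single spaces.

01100011 11010010 10111010 01101101 01110110 01100101 11101110 00111101 00001011 11101000 11110110 11100000 10001111 00101000 00110010 11011100

The 5-byte key repeats, so the effective keystream is c6 55 4c bd 5a c6 55 4c bd 5a c6 55 4c bd 5a c6.
byte 0: 165 ⊕ 198 =  99
byte 1: 135 ⊕  85 = 210
byte 2: 246 ⊕  76 = 186
byte 3: 208 ⊕ 189 = 109
byte 4:  44 ⊕  90 = 118
byte 5: 163 ⊕ 198 = 101
byte 6: 187 ⊕  85 = 238
byte 7: 113 ⊕  76 =  61
byte 8: 182 ⊕ 189 =  11
byte 9: 178 ⊕  90 = 232
byte 10:  48 ⊕ 198 = 246
byte 11: 181 ⊕  85 = 224
byte 12: 195 ⊕  76 = 143
byte 13: 149 ⊕ 189 =  40
byte 14: 104 ⊕  90 =  50
byte 15:  26 ⊕ 198 = 220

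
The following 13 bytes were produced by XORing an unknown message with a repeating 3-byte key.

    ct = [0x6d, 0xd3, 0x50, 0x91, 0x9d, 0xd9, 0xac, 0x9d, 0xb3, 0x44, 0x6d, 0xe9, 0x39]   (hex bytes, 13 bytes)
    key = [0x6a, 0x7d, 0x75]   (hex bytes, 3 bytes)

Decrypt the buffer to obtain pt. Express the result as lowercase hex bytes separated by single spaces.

The 3-byte key repeats, so the effective keystream is 6a 7d 75 6a 7d 75 6a 7d 75 6a 7d 75 6a.
byte 0: 01101101 xor 01101010 = 00000111
byte 1: 11010011 xor 01111101 = 10101110
byte 2: 01010000 xor 01110101 = 00100101
byte 3: 10010001 xor 01101010 = 11111011
byte 4: 10011101 xor 01111101 = 11100000
byte 5: 11011001 xor 01110101 = 10101100
byte 6: 10101100 xor 01101010 = 11000110
byte 7: 10011101 xor 01111101 = 11100000
byte 8: 10110011 xor 01110101 = 11000110
byte 9: 01000100 xor 01101010 = 00101110
byte 10: 01101101 xor 01111101 = 00010000
byte 11: 11101001 xor 01110101 = 10011100
byte 12: 00111001 xor 01101010 = 01010011

07 ae 25 fb e0 ac c6 e0 c6 2e 10 9c 53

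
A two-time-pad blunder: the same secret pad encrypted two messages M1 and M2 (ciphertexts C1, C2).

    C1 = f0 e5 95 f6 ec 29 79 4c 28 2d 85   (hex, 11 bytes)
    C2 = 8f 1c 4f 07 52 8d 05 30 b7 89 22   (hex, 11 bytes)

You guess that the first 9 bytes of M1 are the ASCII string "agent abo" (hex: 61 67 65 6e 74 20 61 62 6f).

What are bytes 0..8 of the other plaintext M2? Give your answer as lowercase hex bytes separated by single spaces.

First, C1 ⊕ C2 = (M1 ⊕ K) ⊕ (M2 ⊕ K) = M1 ⊕ M2, so the key drops out. Then M2 = (M1 ⊕ M2) ⊕ M1 over the first 9 bytes.
byte 0: (f0 xor 8f) xor 61 = 7f xor 61 = 1e
byte 1: (e5 xor 1c) xor 67 = f9 xor 67 = 9e
byte 2: (95 xor 4f) xor 65 = da xor 65 = bf
byte 3: (f6 xor 07) xor 6e = f1 xor 6e = 9f
byte 4: (ec xor 52) xor 74 = be xor 74 = ca
byte 5: (29 xor 8d) xor 20 = a4 xor 20 = 84
byte 6: (79 xor 05) xor 61 = 7c xor 61 = 1d
byte 7: (4c xor 30) xor 62 = 7c xor 62 = 1e
byte 8: (28 xor b7) xor 6f = 9f xor 6f = f0

1e 9e bf 9f ca 84 1d 1e f0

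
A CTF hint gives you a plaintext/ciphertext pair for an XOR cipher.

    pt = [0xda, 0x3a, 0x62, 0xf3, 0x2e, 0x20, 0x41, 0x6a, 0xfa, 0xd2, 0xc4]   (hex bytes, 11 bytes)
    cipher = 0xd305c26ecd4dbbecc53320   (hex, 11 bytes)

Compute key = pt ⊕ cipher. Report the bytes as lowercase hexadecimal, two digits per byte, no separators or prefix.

093fa09de36dfa863fe1e4

Since cipher = pt ⊕ key, XORing both sides with pt gives key = pt ⊕ cipher.
da ^ d3 = 09
3a ^ 05 = 3f
62 ^ c2 = a0
f3 ^ 6e = 9d
2e ^ cd = e3
20 ^ 4d = 6d
41 ^ bb = fa
6a ^ ec = 86
fa ^ c5 = 3f
d2 ^ 33 = e1
c4 ^ 20 = e4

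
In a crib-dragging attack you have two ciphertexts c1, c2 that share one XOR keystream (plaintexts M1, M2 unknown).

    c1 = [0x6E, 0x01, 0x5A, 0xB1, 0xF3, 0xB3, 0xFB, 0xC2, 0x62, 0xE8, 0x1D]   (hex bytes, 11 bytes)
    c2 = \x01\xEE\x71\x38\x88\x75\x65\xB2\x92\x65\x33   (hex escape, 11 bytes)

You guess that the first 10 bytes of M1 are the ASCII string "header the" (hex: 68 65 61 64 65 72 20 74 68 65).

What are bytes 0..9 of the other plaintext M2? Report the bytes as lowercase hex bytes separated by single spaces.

First, c1 ⊕ c2 = (M1 ⊕ K) ⊕ (M2 ⊕ K) = M1 ⊕ M2, so the key drops out. Then M2 = (M1 ⊕ M2) ⊕ M1 over the first 10 bytes.
byte 0: (6e XOR 01) XOR 68 = 6f XOR 68 = 07
byte 1: (01 XOR ee) XOR 65 = ef XOR 65 = 8a
byte 2: (5a XOR 71) XOR 61 = 2b XOR 61 = 4a
byte 3: (b1 XOR 38) XOR 64 = 89 XOR 64 = ed
byte 4: (f3 XOR 88) XOR 65 = 7b XOR 65 = 1e
byte 5: (b3 XOR 75) XOR 72 = c6 XOR 72 = b4
byte 6: (fb XOR 65) XOR 20 = 9e XOR 20 = be
byte 7: (c2 XOR b2) XOR 74 = 70 XOR 74 = 04
byte 8: (62 XOR 92) XOR 68 = f0 XOR 68 = 98
byte 9: (e8 XOR 65) XOR 65 = 8d XOR 65 = e8

07 8a 4a ed 1e b4 be 04 98 e8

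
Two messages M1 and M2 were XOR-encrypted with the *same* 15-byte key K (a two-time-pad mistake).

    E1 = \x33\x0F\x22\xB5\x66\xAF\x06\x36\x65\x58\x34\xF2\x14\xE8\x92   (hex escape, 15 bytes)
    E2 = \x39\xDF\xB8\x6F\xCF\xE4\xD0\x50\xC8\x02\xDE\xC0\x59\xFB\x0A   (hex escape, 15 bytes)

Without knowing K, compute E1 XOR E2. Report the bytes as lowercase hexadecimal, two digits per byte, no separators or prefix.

0ad09adaa94bd666ad5aea324d1398

E1 ⊕ E2 = (M1 ⊕ K) ⊕ (M2 ⊕ K) = M1 ⊕ M2 — the shared key cancels under XOR.
byte 0: 33 XOR 39 = 0a
byte 1: 0f XOR df = d0
byte 2: 22 XOR b8 = 9a
byte 3: b5 XOR 6f = da
byte 4: 66 XOR cf = a9
byte 5: af XOR e4 = 4b
byte 6: 06 XOR d0 = d6
byte 7: 36 XOR 50 = 66
byte 8: 65 XOR c8 = ad
byte 9: 58 XOR 02 = 5a
byte 10: 34 XOR de = ea
byte 11: f2 XOR c0 = 32
byte 12: 14 XOR 59 = 4d
byte 13: e8 XOR fb = 13
byte 14: 92 XOR 0a = 98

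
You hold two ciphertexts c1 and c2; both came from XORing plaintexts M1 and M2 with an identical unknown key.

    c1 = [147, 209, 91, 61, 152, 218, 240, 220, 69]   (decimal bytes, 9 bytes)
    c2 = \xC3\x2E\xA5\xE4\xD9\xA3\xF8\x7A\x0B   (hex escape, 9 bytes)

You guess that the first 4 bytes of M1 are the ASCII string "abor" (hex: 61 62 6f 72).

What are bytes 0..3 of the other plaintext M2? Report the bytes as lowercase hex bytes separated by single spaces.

31 9d 91 ab

First, c1 ⊕ c2 = (M1 ⊕ K) ⊕ (M2 ⊕ K) = M1 ⊕ M2, so the key drops out. Then M2 = (M1 ⊕ M2) ⊕ M1 over the first 4 bytes.
byte 0: (93 xor c3) xor 61 = 50 xor 61 = 31
byte 1: (d1 xor 2e) xor 62 = ff xor 62 = 9d
byte 2: (5b xor a5) xor 6f = fe xor 6f = 91
byte 3: (3d xor e4) xor 72 = d9 xor 72 = ab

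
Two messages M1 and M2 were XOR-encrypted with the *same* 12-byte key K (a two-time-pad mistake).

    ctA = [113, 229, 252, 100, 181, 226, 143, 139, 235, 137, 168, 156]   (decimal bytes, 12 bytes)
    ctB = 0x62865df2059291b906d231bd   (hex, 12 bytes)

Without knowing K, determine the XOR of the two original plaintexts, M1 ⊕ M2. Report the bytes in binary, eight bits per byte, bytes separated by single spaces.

ctA ⊕ ctB = (M1 ⊕ K) ⊕ (M2 ⊕ K) = M1 ⊕ M2 — the shared key cancels under XOR.
byte 0: 71 XOR 62 = 13
byte 1: e5 XOR 86 = 63
byte 2: fc XOR 5d = a1
byte 3: 64 XOR f2 = 96
byte 4: b5 XOR 05 = b0
byte 5: e2 XOR 92 = 70
byte 6: 8f XOR 91 = 1e
byte 7: 8b XOR b9 = 32
byte 8: eb XOR 06 = ed
byte 9: 89 XOR d2 = 5b
byte 10: a8 XOR 31 = 99
byte 11: 9c XOR bd = 21

00010011 01100011 10100001 10010110 10110000 01110000 00011110 00110010 11101101 01011011 10011001 00100001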